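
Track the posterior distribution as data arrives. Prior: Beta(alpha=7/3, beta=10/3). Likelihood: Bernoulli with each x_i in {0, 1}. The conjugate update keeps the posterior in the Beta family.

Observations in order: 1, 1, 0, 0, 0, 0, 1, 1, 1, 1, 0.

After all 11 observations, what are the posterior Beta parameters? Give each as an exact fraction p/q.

alpha=25/3, beta=25/3

obs 1: x=1 → posterior Beta(10/3, 10/3)
obs 2: x=1 → posterior Beta(13/3, 10/3)
obs 3: x=0 → posterior Beta(13/3, 13/3)
obs 4: x=0 → posterior Beta(13/3, 16/3)
obs 5: x=0 → posterior Beta(13/3, 19/3)
obs 6: x=0 → posterior Beta(13/3, 22/3)
obs 7: x=1 → posterior Beta(16/3, 22/3)
obs 8: x=1 → posterior Beta(19/3, 22/3)
obs 9: x=1 → posterior Beta(22/3, 22/3)
obs 10: x=1 → posterior Beta(25/3, 22/3)
obs 11: x=0 → posterior Beta(25/3, 25/3)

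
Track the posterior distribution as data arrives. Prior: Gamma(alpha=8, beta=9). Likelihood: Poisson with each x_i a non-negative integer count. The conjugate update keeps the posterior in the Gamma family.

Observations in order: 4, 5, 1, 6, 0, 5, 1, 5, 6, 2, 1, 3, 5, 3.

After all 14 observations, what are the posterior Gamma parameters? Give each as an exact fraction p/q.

alpha=55, beta=23

obs 1: x=4 → posterior Gamma(12, 10)
obs 2: x=5 → posterior Gamma(17, 11)
obs 3: x=1 → posterior Gamma(18, 12)
obs 4: x=6 → posterior Gamma(24, 13)
obs 5: x=0 → posterior Gamma(24, 14)
obs 6: x=5 → posterior Gamma(29, 15)
obs 7: x=1 → posterior Gamma(30, 16)
obs 8: x=5 → posterior Gamma(35, 17)
obs 9: x=6 → posterior Gamma(41, 18)
obs 10: x=2 → posterior Gamma(43, 19)
obs 11: x=1 → posterior Gamma(44, 20)
obs 12: x=3 → posterior Gamma(47, 21)
obs 13: x=5 → posterior Gamma(52, 22)
obs 14: x=3 → posterior Gamma(55, 23)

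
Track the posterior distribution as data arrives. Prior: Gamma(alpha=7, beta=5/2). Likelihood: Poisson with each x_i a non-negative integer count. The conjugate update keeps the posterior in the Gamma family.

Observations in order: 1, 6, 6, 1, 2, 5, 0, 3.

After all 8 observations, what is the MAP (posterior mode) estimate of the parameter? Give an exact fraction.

20/7

obs 1: x=1 → posterior Gamma(8, 7/2)
obs 2: x=6 → posterior Gamma(14, 9/2)
obs 3: x=6 → posterior Gamma(20, 11/2)
obs 4: x=1 → posterior Gamma(21, 13/2)
obs 5: x=2 → posterior Gamma(23, 15/2)
obs 6: x=5 → posterior Gamma(28, 17/2)
obs 7: x=0 → posterior Gamma(28, 19/2)
obs 8: x=3 → posterior Gamma(31, 21/2)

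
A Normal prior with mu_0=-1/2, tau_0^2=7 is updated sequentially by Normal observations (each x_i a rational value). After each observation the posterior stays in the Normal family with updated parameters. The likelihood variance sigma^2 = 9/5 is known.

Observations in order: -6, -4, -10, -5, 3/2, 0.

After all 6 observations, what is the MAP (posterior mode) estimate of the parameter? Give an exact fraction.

-827/219

obs 1: x=-6 → posterior Normal(-39/8, 63/44)
obs 2: x=-4 → posterior Normal(-709/158, 63/79)
obs 3: x=-10 → posterior Normal(-1409/228, 21/38)
obs 4: x=-5 → posterior Normal(-1759/298, 63/149)
obs 5: x=3/2 → posterior Normal(-827/184, 63/184)
obs 6: x=0 → posterior Normal(-827/219, 21/73)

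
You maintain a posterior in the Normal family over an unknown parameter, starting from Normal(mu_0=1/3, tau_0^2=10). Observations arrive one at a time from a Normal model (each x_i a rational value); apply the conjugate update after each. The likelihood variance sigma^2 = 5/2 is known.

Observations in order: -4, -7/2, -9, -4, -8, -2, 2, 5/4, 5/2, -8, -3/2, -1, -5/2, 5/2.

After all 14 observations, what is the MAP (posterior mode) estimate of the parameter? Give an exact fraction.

-422/171

obs 1: x=-4 → posterior Normal(-47/15, 2)
obs 2: x=-7/2 → posterior Normal(-89/27, 10/9)
obs 3: x=-9 → posterior Normal(-197/39, 10/13)
obs 4: x=-4 → posterior Normal(-245/51, 10/17)
obs 5: x=-8 → posterior Normal(-341/63, 10/21)
obs 6: x=-2 → posterior Normal(-73/15, 2/5)
obs 7: x=2 → posterior Normal(-341/87, 10/29)
obs 8: x=5/4 → posterior Normal(-326/99, 10/33)
obs 9: x=5/2 → posterior Normal(-8/3, 10/37)
obs 10: x=-8 → posterior Normal(-392/123, 10/41)
obs 11: x=-3/2 → posterior Normal(-82/27, 2/9)
obs 12: x=-1 → posterior Normal(-422/147, 10/49)
obs 13: x=-5/2 → posterior Normal(-452/159, 10/53)
obs 14: x=5/2 → posterior Normal(-422/171, 10/57)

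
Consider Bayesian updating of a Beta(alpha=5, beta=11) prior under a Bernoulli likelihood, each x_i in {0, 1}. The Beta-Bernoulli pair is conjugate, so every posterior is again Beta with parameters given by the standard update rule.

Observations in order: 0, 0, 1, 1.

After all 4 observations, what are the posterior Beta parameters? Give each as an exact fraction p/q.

alpha=7, beta=13

obs 1: x=0 → posterior Beta(5, 12)
obs 2: x=0 → posterior Beta(5, 13)
obs 3: x=1 → posterior Beta(6, 13)
obs 4: x=1 → posterior Beta(7, 13)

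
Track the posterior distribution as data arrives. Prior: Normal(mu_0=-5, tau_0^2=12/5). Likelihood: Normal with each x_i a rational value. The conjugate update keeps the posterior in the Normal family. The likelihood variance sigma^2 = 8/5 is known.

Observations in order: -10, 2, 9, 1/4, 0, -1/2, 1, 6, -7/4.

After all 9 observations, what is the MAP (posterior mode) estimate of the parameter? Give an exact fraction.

obs 1: x=-10 → posterior Normal(-8, 24/25)
obs 2: x=2 → posterior Normal(-17/4, 3/5)
obs 3: x=9 → posterior Normal(-7/11, 24/55)
obs 4: x=1/4 → posterior Normal(-25/56, 12/35)
obs 5: x=0 → posterior Normal(-25/68, 24/85)
obs 6: x=-1/2 → posterior Normal(-31/80, 6/25)
obs 7: x=1 → posterior Normal(-19/92, 24/115)
obs 8: x=6 → posterior Normal(53/104, 12/65)
obs 9: x=-7/4 → posterior Normal(8/29, 24/145)

8/29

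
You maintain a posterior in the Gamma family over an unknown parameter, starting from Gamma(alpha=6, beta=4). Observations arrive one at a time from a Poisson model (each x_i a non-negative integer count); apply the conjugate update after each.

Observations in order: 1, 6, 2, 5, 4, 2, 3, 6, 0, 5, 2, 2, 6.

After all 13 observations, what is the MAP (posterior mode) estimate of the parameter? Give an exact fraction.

obs 1: x=1 → posterior Gamma(7, 5)
obs 2: x=6 → posterior Gamma(13, 6)
obs 3: x=2 → posterior Gamma(15, 7)
obs 4: x=5 → posterior Gamma(20, 8)
obs 5: x=4 → posterior Gamma(24, 9)
obs 6: x=2 → posterior Gamma(26, 10)
obs 7: x=3 → posterior Gamma(29, 11)
obs 8: x=6 → posterior Gamma(35, 12)
obs 9: x=0 → posterior Gamma(35, 13)
obs 10: x=5 → posterior Gamma(40, 14)
obs 11: x=2 → posterior Gamma(42, 15)
obs 12: x=2 → posterior Gamma(44, 16)
obs 13: x=6 → posterior Gamma(50, 17)

49/17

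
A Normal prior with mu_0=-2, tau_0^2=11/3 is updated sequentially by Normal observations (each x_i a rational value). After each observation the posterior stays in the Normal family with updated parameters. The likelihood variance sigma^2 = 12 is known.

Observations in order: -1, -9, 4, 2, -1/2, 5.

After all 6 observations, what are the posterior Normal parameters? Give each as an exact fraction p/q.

mu_0=-133/204, tau_0^2=22/17

obs 1: x=-1 → posterior Normal(-83/47, 132/47)
obs 2: x=-9 → posterior Normal(-91/29, 66/29)
obs 3: x=4 → posterior Normal(-2, 44/23)
obs 4: x=2 → posterior Normal(-29/20, 33/20)
obs 5: x=-1/2 → posterior Normal(-243/182, 132/91)
obs 6: x=5 → posterior Normal(-133/204, 22/17)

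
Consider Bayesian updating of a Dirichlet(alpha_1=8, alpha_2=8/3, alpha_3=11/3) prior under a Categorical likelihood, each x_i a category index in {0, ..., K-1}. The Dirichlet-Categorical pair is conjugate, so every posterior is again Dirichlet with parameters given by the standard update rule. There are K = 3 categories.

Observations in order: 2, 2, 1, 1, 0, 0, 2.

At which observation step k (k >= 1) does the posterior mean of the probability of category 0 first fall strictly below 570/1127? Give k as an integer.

k = 2

obs 1: x=2 → posterior Dirichlet(8, 8/3, 14/3)
obs 2: x=2 → posterior Dirichlet(8, 8/3, 17/3)
obs 3: x=1 → posterior Dirichlet(8, 11/3, 17/3)
obs 4: x=1 → posterior Dirichlet(8, 14/3, 17/3)
obs 5: x=0 → posterior Dirichlet(9, 14/3, 17/3)
obs 6: x=0 → posterior Dirichlet(10, 14/3, 17/3)
obs 7: x=2 → posterior Dirichlet(10, 14/3, 20/3)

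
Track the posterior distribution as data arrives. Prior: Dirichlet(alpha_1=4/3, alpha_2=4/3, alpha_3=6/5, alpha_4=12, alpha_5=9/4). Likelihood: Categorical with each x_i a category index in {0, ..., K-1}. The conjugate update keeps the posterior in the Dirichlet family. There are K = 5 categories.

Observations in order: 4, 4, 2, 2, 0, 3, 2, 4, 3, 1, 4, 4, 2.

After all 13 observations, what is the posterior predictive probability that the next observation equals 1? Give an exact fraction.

140/1867

obs 1: x=4 → posterior Dirichlet(4/3, 4/3, 6/5, 12, 13/4)
obs 2: x=4 → posterior Dirichlet(4/3, 4/3, 6/5, 12, 17/4)
obs 3: x=2 → posterior Dirichlet(4/3, 4/3, 11/5, 12, 17/4)
obs 4: x=2 → posterior Dirichlet(4/3, 4/3, 16/5, 12, 17/4)
obs 5: x=0 → posterior Dirichlet(7/3, 4/3, 16/5, 12, 17/4)
obs 6: x=3 → posterior Dirichlet(7/3, 4/3, 16/5, 13, 17/4)
obs 7: x=2 → posterior Dirichlet(7/3, 4/3, 21/5, 13, 17/4)
obs 8: x=4 → posterior Dirichlet(7/3, 4/3, 21/5, 13, 21/4)
obs 9: x=3 → posterior Dirichlet(7/3, 4/3, 21/5, 14, 21/4)
obs 10: x=1 → posterior Dirichlet(7/3, 7/3, 21/5, 14, 21/4)
obs 11: x=4 → posterior Dirichlet(7/3, 7/3, 21/5, 14, 25/4)
obs 12: x=4 → posterior Dirichlet(7/3, 7/3, 21/5, 14, 29/4)
obs 13: x=2 → posterior Dirichlet(7/3, 7/3, 26/5, 14, 29/4)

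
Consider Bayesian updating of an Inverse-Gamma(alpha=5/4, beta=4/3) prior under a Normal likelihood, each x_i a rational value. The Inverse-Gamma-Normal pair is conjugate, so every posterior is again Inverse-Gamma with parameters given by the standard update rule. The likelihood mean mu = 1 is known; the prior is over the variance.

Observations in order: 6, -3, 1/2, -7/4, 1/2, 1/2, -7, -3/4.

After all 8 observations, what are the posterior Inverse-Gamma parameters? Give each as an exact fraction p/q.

alpha=21/4, beta=2857/48

obs 1: x=6 → posterior Inverse-Gamma(7/4, 83/6)
obs 2: x=-3 → posterior Inverse-Gamma(9/4, 131/6)
obs 3: x=1/2 → posterior Inverse-Gamma(11/4, 527/24)
obs 4: x=-7/4 → posterior Inverse-Gamma(13/4, 2471/96)
obs 5: x=1/2 → posterior Inverse-Gamma(15/4, 2483/96)
obs 6: x=1/2 → posterior Inverse-Gamma(17/4, 2495/96)
obs 7: x=-7 → posterior Inverse-Gamma(19/4, 5567/96)
obs 8: x=-3/4 → posterior Inverse-Gamma(21/4, 2857/48)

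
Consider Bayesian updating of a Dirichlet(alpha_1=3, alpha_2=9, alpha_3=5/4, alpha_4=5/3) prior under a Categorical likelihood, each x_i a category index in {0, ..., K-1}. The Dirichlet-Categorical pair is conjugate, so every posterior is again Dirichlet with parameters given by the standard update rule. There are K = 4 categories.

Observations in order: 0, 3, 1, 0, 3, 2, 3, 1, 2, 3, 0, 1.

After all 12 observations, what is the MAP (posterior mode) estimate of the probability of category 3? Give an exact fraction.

obs 1: x=0 → posterior Dirichlet(4, 9, 5/4, 5/3)
obs 2: x=3 → posterior Dirichlet(4, 9, 5/4, 8/3)
obs 3: x=1 → posterior Dirichlet(4, 10, 5/4, 8/3)
obs 4: x=0 → posterior Dirichlet(5, 10, 5/4, 8/3)
obs 5: x=3 → posterior Dirichlet(5, 10, 5/4, 11/3)
obs 6: x=2 → posterior Dirichlet(5, 10, 9/4, 11/3)
obs 7: x=3 → posterior Dirichlet(5, 10, 9/4, 14/3)
obs 8: x=1 → posterior Dirichlet(5, 11, 9/4, 14/3)
obs 9: x=2 → posterior Dirichlet(5, 11, 13/4, 14/3)
obs 10: x=3 → posterior Dirichlet(5, 11, 13/4, 17/3)
obs 11: x=0 → posterior Dirichlet(6, 11, 13/4, 17/3)
obs 12: x=1 → posterior Dirichlet(6, 12, 13/4, 17/3)

56/275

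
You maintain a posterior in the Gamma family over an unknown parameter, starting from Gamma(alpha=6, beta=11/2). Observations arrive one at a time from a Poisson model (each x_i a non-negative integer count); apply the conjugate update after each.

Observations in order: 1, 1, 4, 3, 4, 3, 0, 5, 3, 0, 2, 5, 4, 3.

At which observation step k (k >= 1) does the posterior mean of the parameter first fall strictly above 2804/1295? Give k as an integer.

obs 1: x=1 → posterior Gamma(7, 13/2)
obs 2: x=1 → posterior Gamma(8, 15/2)
obs 3: x=4 → posterior Gamma(12, 17/2)
obs 4: x=3 → posterior Gamma(15, 19/2)
obs 5: x=4 → posterior Gamma(19, 21/2)
obs 6: x=3 → posterior Gamma(22, 23/2)
obs 7: x=0 → posterior Gamma(22, 25/2)
obs 8: x=5 → posterior Gamma(27, 27/2)
obs 9: x=3 → posterior Gamma(30, 29/2)
obs 10: x=0 → posterior Gamma(30, 31/2)
obs 11: x=2 → posterior Gamma(32, 33/2)
obs 12: x=5 → posterior Gamma(37, 35/2)
obs 13: x=4 → posterior Gamma(41, 37/2)
obs 14: x=3 → posterior Gamma(44, 39/2)

k = 13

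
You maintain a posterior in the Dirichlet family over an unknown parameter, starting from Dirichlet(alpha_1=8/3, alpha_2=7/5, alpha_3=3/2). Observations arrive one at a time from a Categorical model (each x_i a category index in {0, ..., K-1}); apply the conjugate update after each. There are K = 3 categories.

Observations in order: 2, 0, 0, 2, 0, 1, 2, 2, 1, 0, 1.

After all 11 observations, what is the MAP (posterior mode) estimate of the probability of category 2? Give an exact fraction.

135/407

obs 1: x=2 → posterior Dirichlet(8/3, 7/5, 5/2)
obs 2: x=0 → posterior Dirichlet(11/3, 7/5, 5/2)
obs 3: x=0 → posterior Dirichlet(14/3, 7/5, 5/2)
obs 4: x=2 → posterior Dirichlet(14/3, 7/5, 7/2)
obs 5: x=0 → posterior Dirichlet(17/3, 7/5, 7/2)
obs 6: x=1 → posterior Dirichlet(17/3, 12/5, 7/2)
obs 7: x=2 → posterior Dirichlet(17/3, 12/5, 9/2)
obs 8: x=2 → posterior Dirichlet(17/3, 12/5, 11/2)
obs 9: x=1 → posterior Dirichlet(17/3, 17/5, 11/2)
obs 10: x=0 → posterior Dirichlet(20/3, 17/5, 11/2)
obs 11: x=1 → posterior Dirichlet(20/3, 22/5, 11/2)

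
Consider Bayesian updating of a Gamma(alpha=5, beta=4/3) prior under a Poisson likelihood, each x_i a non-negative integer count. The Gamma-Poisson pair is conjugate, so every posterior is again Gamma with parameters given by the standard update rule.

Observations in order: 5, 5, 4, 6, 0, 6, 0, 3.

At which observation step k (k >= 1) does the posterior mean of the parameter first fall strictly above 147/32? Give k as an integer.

obs 1: x=5 → posterior Gamma(10, 7/3)
obs 2: x=5 → posterior Gamma(15, 10/3)
obs 3: x=4 → posterior Gamma(19, 13/3)
obs 4: x=6 → posterior Gamma(25, 16/3)
obs 5: x=0 → posterior Gamma(25, 19/3)
obs 6: x=6 → posterior Gamma(31, 22/3)
obs 7: x=0 → posterior Gamma(31, 25/3)
obs 8: x=3 → posterior Gamma(34, 28/3)

k = 4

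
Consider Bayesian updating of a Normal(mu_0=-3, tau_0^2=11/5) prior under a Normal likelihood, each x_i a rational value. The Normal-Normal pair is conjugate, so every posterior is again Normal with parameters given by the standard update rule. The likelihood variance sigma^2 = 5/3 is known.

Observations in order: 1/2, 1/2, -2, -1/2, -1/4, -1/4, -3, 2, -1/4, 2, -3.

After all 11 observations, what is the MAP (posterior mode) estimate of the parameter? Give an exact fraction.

obs 1: x=1/2 → posterior Normal(-117/116, 55/58)
obs 2: x=1/2 → posterior Normal(-6/13, 55/91)
obs 3: x=-2 → posterior Normal(-27/31, 55/124)
obs 4: x=-1/2 → posterior Normal(-249/314, 55/157)
obs 5: x=-1/4 → posterior Normal(-531/760, 11/38)
obs 6: x=-1/4 → posterior Normal(-141/223, 55/223)
obs 7: x=-3 → posterior Normal(-15/16, 55/256)
obs 8: x=2 → posterior Normal(-174/289, 55/289)
obs 9: x=-1/4 → posterior Normal(-729/1288, 55/322)
obs 10: x=2 → posterior Normal(-93/284, 11/71)
obs 11: x=-3 → posterior Normal(-861/1552, 55/388)

-861/1552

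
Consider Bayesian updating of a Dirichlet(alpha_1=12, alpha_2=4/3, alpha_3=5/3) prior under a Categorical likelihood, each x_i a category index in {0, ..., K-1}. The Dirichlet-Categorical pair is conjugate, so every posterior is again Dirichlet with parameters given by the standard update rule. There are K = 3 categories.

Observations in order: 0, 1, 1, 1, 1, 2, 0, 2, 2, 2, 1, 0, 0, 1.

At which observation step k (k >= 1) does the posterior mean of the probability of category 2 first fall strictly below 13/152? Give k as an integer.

obs 1: x=0 → posterior Dirichlet(13, 4/3, 5/3)
obs 2: x=1 → posterior Dirichlet(13, 7/3, 5/3)
obs 3: x=1 → posterior Dirichlet(13, 10/3, 5/3)
obs 4: x=1 → posterior Dirichlet(13, 13/3, 5/3)
obs 5: x=1 → posterior Dirichlet(13, 16/3, 5/3)
obs 6: x=2 → posterior Dirichlet(13, 16/3, 8/3)
obs 7: x=0 → posterior Dirichlet(14, 16/3, 8/3)
obs 8: x=2 → posterior Dirichlet(14, 16/3, 11/3)
obs 9: x=2 → posterior Dirichlet(14, 16/3, 14/3)
obs 10: x=2 → posterior Dirichlet(14, 16/3, 17/3)
obs 11: x=1 → posterior Dirichlet(14, 19/3, 17/3)
obs 12: x=0 → posterior Dirichlet(15, 19/3, 17/3)
obs 13: x=0 → posterior Dirichlet(16, 19/3, 17/3)
obs 14: x=1 → posterior Dirichlet(16, 22/3, 17/3)

k = 5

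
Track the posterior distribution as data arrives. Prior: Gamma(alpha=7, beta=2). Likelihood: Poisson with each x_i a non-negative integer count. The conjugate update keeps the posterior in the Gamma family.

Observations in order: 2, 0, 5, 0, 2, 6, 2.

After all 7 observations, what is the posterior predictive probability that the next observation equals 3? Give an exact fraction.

1036963759999342628223693/5000000000000000000000000

obs 1: x=2 → posterior Gamma(9, 3)
obs 2: x=0 → posterior Gamma(9, 4)
obs 3: x=5 → posterior Gamma(14, 5)
obs 4: x=0 → posterior Gamma(14, 6)
obs 5: x=2 → posterior Gamma(16, 7)
obs 6: x=6 → posterior Gamma(22, 8)
obs 7: x=2 → posterior Gamma(24, 9)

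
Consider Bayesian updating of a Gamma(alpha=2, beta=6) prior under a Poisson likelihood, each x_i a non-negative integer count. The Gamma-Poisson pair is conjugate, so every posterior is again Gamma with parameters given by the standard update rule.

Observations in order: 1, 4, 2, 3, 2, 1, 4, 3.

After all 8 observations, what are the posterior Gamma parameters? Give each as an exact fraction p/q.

obs 1: x=1 → posterior Gamma(3, 7)
obs 2: x=4 → posterior Gamma(7, 8)
obs 3: x=2 → posterior Gamma(9, 9)
obs 4: x=3 → posterior Gamma(12, 10)
obs 5: x=2 → posterior Gamma(14, 11)
obs 6: x=1 → posterior Gamma(15, 12)
obs 7: x=4 → posterior Gamma(19, 13)
obs 8: x=3 → posterior Gamma(22, 14)

alpha=22, beta=14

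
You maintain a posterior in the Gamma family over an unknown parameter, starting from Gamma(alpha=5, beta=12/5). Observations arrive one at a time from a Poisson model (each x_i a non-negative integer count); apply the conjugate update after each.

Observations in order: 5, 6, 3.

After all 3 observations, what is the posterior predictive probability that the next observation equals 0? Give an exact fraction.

1570042899082081611640534563/39614081257132168796771975168

obs 1: x=5 → posterior Gamma(10, 17/5)
obs 2: x=6 → posterior Gamma(16, 22/5)
obs 3: x=3 → posterior Gamma(19, 27/5)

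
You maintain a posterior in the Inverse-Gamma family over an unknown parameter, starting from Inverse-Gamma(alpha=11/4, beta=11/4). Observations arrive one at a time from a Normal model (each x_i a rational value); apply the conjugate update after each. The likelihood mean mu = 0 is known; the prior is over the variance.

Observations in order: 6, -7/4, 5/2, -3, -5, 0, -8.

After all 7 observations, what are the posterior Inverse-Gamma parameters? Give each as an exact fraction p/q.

obs 1: x=6 → posterior Inverse-Gamma(13/4, 83/4)
obs 2: x=-7/4 → posterior Inverse-Gamma(15/4, 713/32)
obs 3: x=5/2 → posterior Inverse-Gamma(17/4, 813/32)
obs 4: x=-3 → posterior Inverse-Gamma(19/4, 957/32)
obs 5: x=-5 → posterior Inverse-Gamma(21/4, 1357/32)
obs 6: x=0 → posterior Inverse-Gamma(23/4, 1357/32)
obs 7: x=-8 → posterior Inverse-Gamma(25/4, 2381/32)

alpha=25/4, beta=2381/32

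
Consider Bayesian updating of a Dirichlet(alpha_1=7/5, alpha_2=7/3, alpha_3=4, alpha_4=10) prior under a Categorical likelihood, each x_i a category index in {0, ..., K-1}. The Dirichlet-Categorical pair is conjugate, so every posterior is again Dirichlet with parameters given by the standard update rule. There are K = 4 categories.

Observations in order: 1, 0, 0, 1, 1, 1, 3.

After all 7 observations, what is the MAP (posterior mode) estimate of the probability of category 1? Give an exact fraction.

80/311

obs 1: x=1 → posterior Dirichlet(7/5, 10/3, 4, 10)
obs 2: x=0 → posterior Dirichlet(12/5, 10/3, 4, 10)
obs 3: x=0 → posterior Dirichlet(17/5, 10/3, 4, 10)
obs 4: x=1 → posterior Dirichlet(17/5, 13/3, 4, 10)
obs 5: x=1 → posterior Dirichlet(17/5, 16/3, 4, 10)
obs 6: x=1 → posterior Dirichlet(17/5, 19/3, 4, 10)
obs 7: x=3 → posterior Dirichlet(17/5, 19/3, 4, 11)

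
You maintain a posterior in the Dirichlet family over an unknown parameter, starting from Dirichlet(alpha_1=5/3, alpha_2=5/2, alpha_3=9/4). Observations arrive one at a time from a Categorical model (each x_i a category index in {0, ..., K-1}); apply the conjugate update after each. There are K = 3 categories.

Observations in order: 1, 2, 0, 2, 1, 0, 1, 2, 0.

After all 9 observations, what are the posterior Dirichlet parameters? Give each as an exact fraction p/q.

obs 1: x=1 → posterior Dirichlet(5/3, 7/2, 9/4)
obs 2: x=2 → posterior Dirichlet(5/3, 7/2, 13/4)
obs 3: x=0 → posterior Dirichlet(8/3, 7/2, 13/4)
obs 4: x=2 → posterior Dirichlet(8/3, 7/2, 17/4)
obs 5: x=1 → posterior Dirichlet(8/3, 9/2, 17/4)
obs 6: x=0 → posterior Dirichlet(11/3, 9/2, 17/4)
obs 7: x=1 → posterior Dirichlet(11/3, 11/2, 17/4)
obs 8: x=2 → posterior Dirichlet(11/3, 11/2, 21/4)
obs 9: x=0 → posterior Dirichlet(14/3, 11/2, 21/4)

alpha_1=14/3, alpha_2=11/2, alpha_3=21/4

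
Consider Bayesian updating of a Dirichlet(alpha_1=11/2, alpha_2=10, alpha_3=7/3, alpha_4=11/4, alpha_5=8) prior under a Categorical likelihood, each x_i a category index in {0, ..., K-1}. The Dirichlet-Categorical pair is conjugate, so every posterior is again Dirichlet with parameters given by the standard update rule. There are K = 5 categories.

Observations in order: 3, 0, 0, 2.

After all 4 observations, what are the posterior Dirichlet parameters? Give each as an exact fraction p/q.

obs 1: x=3 → posterior Dirichlet(11/2, 10, 7/3, 15/4, 8)
obs 2: x=0 → posterior Dirichlet(13/2, 10, 7/3, 15/4, 8)
obs 3: x=0 → posterior Dirichlet(15/2, 10, 7/3, 15/4, 8)
obs 4: x=2 → posterior Dirichlet(15/2, 10, 10/3, 15/4, 8)

alpha_1=15/2, alpha_2=10, alpha_3=10/3, alpha_4=15/4, alpha_5=8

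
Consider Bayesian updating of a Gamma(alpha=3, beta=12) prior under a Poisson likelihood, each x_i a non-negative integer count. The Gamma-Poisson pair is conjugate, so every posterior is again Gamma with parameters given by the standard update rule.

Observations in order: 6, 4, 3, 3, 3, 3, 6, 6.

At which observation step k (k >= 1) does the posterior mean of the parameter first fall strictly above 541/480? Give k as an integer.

obs 1: x=6 → posterior Gamma(9, 13)
obs 2: x=4 → posterior Gamma(13, 14)
obs 3: x=3 → posterior Gamma(16, 15)
obs 4: x=3 → posterior Gamma(19, 16)
obs 5: x=3 → posterior Gamma(22, 17)
obs 6: x=3 → posterior Gamma(25, 18)
obs 7: x=6 → posterior Gamma(31, 19)
obs 8: x=6 → posterior Gamma(37, 20)

k = 4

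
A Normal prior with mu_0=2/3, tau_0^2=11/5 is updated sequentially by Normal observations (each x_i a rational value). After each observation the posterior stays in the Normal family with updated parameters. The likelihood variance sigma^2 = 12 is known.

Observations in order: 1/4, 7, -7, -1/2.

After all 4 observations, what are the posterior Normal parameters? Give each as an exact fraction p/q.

mu_0=149/416, tau_0^2=33/26

obs 1: x=1/4 → posterior Normal(171/284, 132/71)
obs 2: x=7 → posterior Normal(479/328, 66/41)
obs 3: x=-7 → posterior Normal(57/124, 44/31)
obs 4: x=-1/2 → posterior Normal(149/416, 33/26)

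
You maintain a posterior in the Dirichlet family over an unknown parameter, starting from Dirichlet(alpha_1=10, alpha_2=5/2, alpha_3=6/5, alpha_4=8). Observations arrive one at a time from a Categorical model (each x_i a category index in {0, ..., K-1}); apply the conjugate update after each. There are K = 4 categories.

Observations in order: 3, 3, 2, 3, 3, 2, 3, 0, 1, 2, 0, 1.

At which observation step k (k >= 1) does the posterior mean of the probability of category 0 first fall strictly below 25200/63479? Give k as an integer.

k = 4

obs 1: x=3 → posterior Dirichlet(10, 5/2, 6/5, 9)
obs 2: x=3 → posterior Dirichlet(10, 5/2, 6/5, 10)
obs 3: x=2 → posterior Dirichlet(10, 5/2, 11/5, 10)
obs 4: x=3 → posterior Dirichlet(10, 5/2, 11/5, 11)
obs 5: x=3 → posterior Dirichlet(10, 5/2, 11/5, 12)
obs 6: x=2 → posterior Dirichlet(10, 5/2, 16/5, 12)
obs 7: x=3 → posterior Dirichlet(10, 5/2, 16/5, 13)
obs 8: x=0 → posterior Dirichlet(11, 5/2, 16/5, 13)
obs 9: x=1 → posterior Dirichlet(11, 7/2, 16/5, 13)
obs 10: x=2 → posterior Dirichlet(11, 7/2, 21/5, 13)
obs 11: x=0 → posterior Dirichlet(12, 7/2, 21/5, 13)
obs 12: x=1 → posterior Dirichlet(12, 9/2, 21/5, 13)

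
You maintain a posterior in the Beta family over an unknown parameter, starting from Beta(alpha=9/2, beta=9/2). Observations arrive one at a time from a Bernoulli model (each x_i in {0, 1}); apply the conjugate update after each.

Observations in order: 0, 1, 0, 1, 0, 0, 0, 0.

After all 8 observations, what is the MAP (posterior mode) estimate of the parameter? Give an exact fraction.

11/30

obs 1: x=0 → posterior Beta(9/2, 11/2)
obs 2: x=1 → posterior Beta(11/2, 11/2)
obs 3: x=0 → posterior Beta(11/2, 13/2)
obs 4: x=1 → posterior Beta(13/2, 13/2)
obs 5: x=0 → posterior Beta(13/2, 15/2)
obs 6: x=0 → posterior Beta(13/2, 17/2)
obs 7: x=0 → posterior Beta(13/2, 19/2)
obs 8: x=0 → posterior Beta(13/2, 21/2)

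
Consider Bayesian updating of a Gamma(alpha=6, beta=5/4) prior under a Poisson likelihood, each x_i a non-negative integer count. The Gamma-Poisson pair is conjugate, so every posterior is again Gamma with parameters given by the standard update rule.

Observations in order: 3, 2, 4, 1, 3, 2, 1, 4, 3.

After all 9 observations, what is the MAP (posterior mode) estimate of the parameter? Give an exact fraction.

obs 1: x=3 → posterior Gamma(9, 9/4)
obs 2: x=2 → posterior Gamma(11, 13/4)
obs 3: x=4 → posterior Gamma(15, 17/4)
obs 4: x=1 → posterior Gamma(16, 21/4)
obs 5: x=3 → posterior Gamma(19, 25/4)
obs 6: x=2 → posterior Gamma(21, 29/4)
obs 7: x=1 → posterior Gamma(22, 33/4)
obs 8: x=4 → posterior Gamma(26, 37/4)
obs 9: x=3 → posterior Gamma(29, 41/4)

112/41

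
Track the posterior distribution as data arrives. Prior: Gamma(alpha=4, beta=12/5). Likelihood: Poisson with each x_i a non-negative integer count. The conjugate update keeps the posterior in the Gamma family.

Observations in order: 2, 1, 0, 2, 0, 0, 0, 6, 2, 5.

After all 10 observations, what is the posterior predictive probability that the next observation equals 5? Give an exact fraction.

556622887351434378534666887237658772504576000000/20138154707727699663502344058907413391135602816123

obs 1: x=2 → posterior Gamma(6, 17/5)
obs 2: x=1 → posterior Gamma(7, 22/5)
obs 3: x=0 → posterior Gamma(7, 27/5)
obs 4: x=2 → posterior Gamma(9, 32/5)
obs 5: x=0 → posterior Gamma(9, 37/5)
obs 6: x=0 → posterior Gamma(9, 42/5)
obs 7: x=0 → posterior Gamma(9, 47/5)
obs 8: x=6 → posterior Gamma(15, 52/5)
obs 9: x=2 → posterior Gamma(17, 57/5)
obs 10: x=5 → posterior Gamma(22, 62/5)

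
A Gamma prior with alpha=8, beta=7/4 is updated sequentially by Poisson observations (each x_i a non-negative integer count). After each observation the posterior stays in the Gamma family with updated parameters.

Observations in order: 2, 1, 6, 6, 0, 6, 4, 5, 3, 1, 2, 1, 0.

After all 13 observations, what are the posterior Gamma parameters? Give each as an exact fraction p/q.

obs 1: x=2 → posterior Gamma(10, 11/4)
obs 2: x=1 → posterior Gamma(11, 15/4)
obs 3: x=6 → posterior Gamma(17, 19/4)
obs 4: x=6 → posterior Gamma(23, 23/4)
obs 5: x=0 → posterior Gamma(23, 27/4)
obs 6: x=6 → posterior Gamma(29, 31/4)
obs 7: x=4 → posterior Gamma(33, 35/4)
obs 8: x=5 → posterior Gamma(38, 39/4)
obs 9: x=3 → posterior Gamma(41, 43/4)
obs 10: x=1 → posterior Gamma(42, 47/4)
obs 11: x=2 → posterior Gamma(44, 51/4)
obs 12: x=1 → posterior Gamma(45, 55/4)
obs 13: x=0 → posterior Gamma(45, 59/4)

alpha=45, beta=59/4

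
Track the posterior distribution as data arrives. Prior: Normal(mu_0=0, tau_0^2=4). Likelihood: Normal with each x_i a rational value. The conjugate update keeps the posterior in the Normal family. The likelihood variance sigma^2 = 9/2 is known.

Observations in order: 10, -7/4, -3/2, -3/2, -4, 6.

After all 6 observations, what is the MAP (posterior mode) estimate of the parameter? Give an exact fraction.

58/57

obs 1: x=10 → posterior Normal(80/17, 36/17)
obs 2: x=-7/4 → posterior Normal(66/25, 36/25)
obs 3: x=-3/2 → posterior Normal(18/11, 12/11)
obs 4: x=-3/2 → posterior Normal(42/41, 36/41)
obs 5: x=-4 → posterior Normal(10/49, 36/49)
obs 6: x=6 → posterior Normal(58/57, 12/19)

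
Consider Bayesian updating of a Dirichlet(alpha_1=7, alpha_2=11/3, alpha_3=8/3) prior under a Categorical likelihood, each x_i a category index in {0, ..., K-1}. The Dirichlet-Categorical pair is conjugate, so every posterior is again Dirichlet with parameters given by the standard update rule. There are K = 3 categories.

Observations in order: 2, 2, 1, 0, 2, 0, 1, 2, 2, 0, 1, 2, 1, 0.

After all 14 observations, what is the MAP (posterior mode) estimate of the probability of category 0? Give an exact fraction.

obs 1: x=2 → posterior Dirichlet(7, 11/3, 11/3)
obs 2: x=2 → posterior Dirichlet(7, 11/3, 14/3)
obs 3: x=1 → posterior Dirichlet(7, 14/3, 14/3)
obs 4: x=0 → posterior Dirichlet(8, 14/3, 14/3)
obs 5: x=2 → posterior Dirichlet(8, 14/3, 17/3)
obs 6: x=0 → posterior Dirichlet(9, 14/3, 17/3)
obs 7: x=1 → posterior Dirichlet(9, 17/3, 17/3)
obs 8: x=2 → posterior Dirichlet(9, 17/3, 20/3)
obs 9: x=2 → posterior Dirichlet(9, 17/3, 23/3)
obs 10: x=0 → posterior Dirichlet(10, 17/3, 23/3)
obs 11: x=1 → posterior Dirichlet(10, 20/3, 23/3)
obs 12: x=2 → posterior Dirichlet(10, 20/3, 26/3)
obs 13: x=1 → posterior Dirichlet(10, 23/3, 26/3)
obs 14: x=0 → posterior Dirichlet(11, 23/3, 26/3)

30/73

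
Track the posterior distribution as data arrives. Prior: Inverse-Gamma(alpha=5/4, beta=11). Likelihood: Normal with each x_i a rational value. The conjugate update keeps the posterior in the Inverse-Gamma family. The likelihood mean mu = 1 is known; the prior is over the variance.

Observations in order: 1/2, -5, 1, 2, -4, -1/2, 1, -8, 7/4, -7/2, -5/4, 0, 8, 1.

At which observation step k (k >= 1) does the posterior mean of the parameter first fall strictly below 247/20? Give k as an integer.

k = 7

obs 1: x=1/2 → posterior Inverse-Gamma(7/4, 89/8)
obs 2: x=-5 → posterior Inverse-Gamma(9/4, 233/8)
obs 3: x=1 → posterior Inverse-Gamma(11/4, 233/8)
obs 4: x=2 → posterior Inverse-Gamma(13/4, 237/8)
obs 5: x=-4 → posterior Inverse-Gamma(15/4, 337/8)
obs 6: x=-1/2 → posterior Inverse-Gamma(17/4, 173/4)
obs 7: x=1 → posterior Inverse-Gamma(19/4, 173/4)
obs 8: x=-8 → posterior Inverse-Gamma(21/4, 335/4)
obs 9: x=7/4 → posterior Inverse-Gamma(23/4, 2689/32)
obs 10: x=-7/2 → posterior Inverse-Gamma(25/4, 3013/32)
obs 11: x=-5/4 → posterior Inverse-Gamma(27/4, 1547/16)
obs 12: x=0 → posterior Inverse-Gamma(29/4, 1555/16)
obs 13: x=8 → posterior Inverse-Gamma(31/4, 1947/16)
obs 14: x=1 → posterior Inverse-Gamma(33/4, 1947/16)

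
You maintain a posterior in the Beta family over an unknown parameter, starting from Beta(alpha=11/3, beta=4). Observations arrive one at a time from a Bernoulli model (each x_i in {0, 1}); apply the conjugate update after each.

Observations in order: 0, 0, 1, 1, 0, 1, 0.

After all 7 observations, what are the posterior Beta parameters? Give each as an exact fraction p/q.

obs 1: x=0 → posterior Beta(11/3, 5)
obs 2: x=0 → posterior Beta(11/3, 6)
obs 3: x=1 → posterior Beta(14/3, 6)
obs 4: x=1 → posterior Beta(17/3, 6)
obs 5: x=0 → posterior Beta(17/3, 7)
obs 6: x=1 → posterior Beta(20/3, 7)
obs 7: x=0 → posterior Beta(20/3, 8)

alpha=20/3, beta=8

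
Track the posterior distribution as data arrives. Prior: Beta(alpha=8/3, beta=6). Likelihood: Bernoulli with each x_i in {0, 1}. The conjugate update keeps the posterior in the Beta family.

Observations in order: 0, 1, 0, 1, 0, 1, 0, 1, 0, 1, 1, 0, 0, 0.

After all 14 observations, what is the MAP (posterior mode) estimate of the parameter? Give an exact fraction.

23/62

obs 1: x=0 → posterior Beta(8/3, 7)
obs 2: x=1 → posterior Beta(11/3, 7)
obs 3: x=0 → posterior Beta(11/3, 8)
obs 4: x=1 → posterior Beta(14/3, 8)
obs 5: x=0 → posterior Beta(14/3, 9)
obs 6: x=1 → posterior Beta(17/3, 9)
obs 7: x=0 → posterior Beta(17/3, 10)
obs 8: x=1 → posterior Beta(20/3, 10)
obs 9: x=0 → posterior Beta(20/3, 11)
obs 10: x=1 → posterior Beta(23/3, 11)
obs 11: x=1 → posterior Beta(26/3, 11)
obs 12: x=0 → posterior Beta(26/3, 12)
obs 13: x=0 → posterior Beta(26/3, 13)
obs 14: x=0 → posterior Beta(26/3, 14)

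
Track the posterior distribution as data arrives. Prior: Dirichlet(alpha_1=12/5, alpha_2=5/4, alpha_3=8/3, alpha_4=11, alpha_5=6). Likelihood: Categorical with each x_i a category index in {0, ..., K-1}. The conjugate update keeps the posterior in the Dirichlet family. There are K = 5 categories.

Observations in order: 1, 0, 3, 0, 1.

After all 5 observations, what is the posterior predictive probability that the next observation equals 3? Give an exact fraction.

720/1699

obs 1: x=1 → posterior Dirichlet(12/5, 9/4, 8/3, 11, 6)
obs 2: x=0 → posterior Dirichlet(17/5, 9/4, 8/3, 11, 6)
obs 3: x=3 → posterior Dirichlet(17/5, 9/4, 8/3, 12, 6)
obs 4: x=0 → posterior Dirichlet(22/5, 9/4, 8/3, 12, 6)
obs 5: x=1 → posterior Dirichlet(22/5, 13/4, 8/3, 12, 6)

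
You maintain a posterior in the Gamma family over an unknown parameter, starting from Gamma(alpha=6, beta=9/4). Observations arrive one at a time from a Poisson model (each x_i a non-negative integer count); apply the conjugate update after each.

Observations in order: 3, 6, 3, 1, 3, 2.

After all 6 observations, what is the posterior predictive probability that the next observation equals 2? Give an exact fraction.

obs 1: x=3 → posterior Gamma(9, 13/4)
obs 2: x=6 → posterior Gamma(15, 17/4)
obs 3: x=3 → posterior Gamma(18, 21/4)
obs 4: x=1 → posterior Gamma(19, 25/4)
obs 5: x=3 → posterior Gamma(22, 29/4)
obs 6: x=2 → posterior Gamma(24, 33/4)

13352906083632496530294615570682423300800/59325966985223687799599734398071581327609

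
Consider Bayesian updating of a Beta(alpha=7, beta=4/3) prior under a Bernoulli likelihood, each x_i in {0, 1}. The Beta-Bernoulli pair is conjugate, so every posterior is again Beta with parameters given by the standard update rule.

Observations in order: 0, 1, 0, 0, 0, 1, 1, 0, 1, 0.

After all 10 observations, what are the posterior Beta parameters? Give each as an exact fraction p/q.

alpha=11, beta=22/3

obs 1: x=0 → posterior Beta(7, 7/3)
obs 2: x=1 → posterior Beta(8, 7/3)
obs 3: x=0 → posterior Beta(8, 10/3)
obs 4: x=0 → posterior Beta(8, 13/3)
obs 5: x=0 → posterior Beta(8, 16/3)
obs 6: x=1 → posterior Beta(9, 16/3)
obs 7: x=1 → posterior Beta(10, 16/3)
obs 8: x=0 → posterior Beta(10, 19/3)
obs 9: x=1 → posterior Beta(11, 19/3)
obs 10: x=0 → posterior Beta(11, 22/3)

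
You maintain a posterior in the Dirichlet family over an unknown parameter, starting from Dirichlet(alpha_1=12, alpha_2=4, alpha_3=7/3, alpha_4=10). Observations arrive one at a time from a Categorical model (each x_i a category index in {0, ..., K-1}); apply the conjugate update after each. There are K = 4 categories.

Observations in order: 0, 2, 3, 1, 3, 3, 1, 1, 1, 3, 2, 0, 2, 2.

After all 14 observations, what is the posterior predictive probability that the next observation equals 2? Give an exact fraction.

19/127

obs 1: x=0 → posterior Dirichlet(13, 4, 7/3, 10)
obs 2: x=2 → posterior Dirichlet(13, 4, 10/3, 10)
obs 3: x=3 → posterior Dirichlet(13, 4, 10/3, 11)
obs 4: x=1 → posterior Dirichlet(13, 5, 10/3, 11)
obs 5: x=3 → posterior Dirichlet(13, 5, 10/3, 12)
obs 6: x=3 → posterior Dirichlet(13, 5, 10/3, 13)
obs 7: x=1 → posterior Dirichlet(13, 6, 10/3, 13)
obs 8: x=1 → posterior Dirichlet(13, 7, 10/3, 13)
obs 9: x=1 → posterior Dirichlet(13, 8, 10/3, 13)
obs 10: x=3 → posterior Dirichlet(13, 8, 10/3, 14)
obs 11: x=2 → posterior Dirichlet(13, 8, 13/3, 14)
obs 12: x=0 → posterior Dirichlet(14, 8, 13/3, 14)
obs 13: x=2 → posterior Dirichlet(14, 8, 16/3, 14)
obs 14: x=2 → posterior Dirichlet(14, 8, 19/3, 14)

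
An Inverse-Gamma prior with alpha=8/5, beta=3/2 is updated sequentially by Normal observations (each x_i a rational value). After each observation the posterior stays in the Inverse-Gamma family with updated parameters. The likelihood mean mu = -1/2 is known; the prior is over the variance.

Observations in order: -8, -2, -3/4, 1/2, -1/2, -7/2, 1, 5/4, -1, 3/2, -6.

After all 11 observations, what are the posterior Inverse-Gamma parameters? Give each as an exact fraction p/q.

alpha=71/10, beta=891/16

obs 1: x=-8 → posterior Inverse-Gamma(21/10, 237/8)
obs 2: x=-2 → posterior Inverse-Gamma(13/5, 123/4)
obs 3: x=-3/4 → posterior Inverse-Gamma(31/10, 985/32)
obs 4: x=1/2 → posterior Inverse-Gamma(18/5, 1001/32)
obs 5: x=-1/2 → posterior Inverse-Gamma(41/10, 1001/32)
obs 6: x=-7/2 → posterior Inverse-Gamma(23/5, 1145/32)
obs 7: x=1 → posterior Inverse-Gamma(51/10, 1181/32)
obs 8: x=5/4 → posterior Inverse-Gamma(28/5, 615/16)
obs 9: x=-1 → posterior Inverse-Gamma(61/10, 617/16)
obs 10: x=3/2 → posterior Inverse-Gamma(33/5, 649/16)
obs 11: x=-6 → posterior Inverse-Gamma(71/10, 891/16)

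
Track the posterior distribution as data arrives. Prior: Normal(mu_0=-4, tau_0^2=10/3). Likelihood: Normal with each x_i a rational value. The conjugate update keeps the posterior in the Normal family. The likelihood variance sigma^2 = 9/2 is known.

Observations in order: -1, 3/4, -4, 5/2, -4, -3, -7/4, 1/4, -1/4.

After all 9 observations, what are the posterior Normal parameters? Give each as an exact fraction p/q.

mu_0=-106/69, tau_0^2=10/23

obs 1: x=-1 → posterior Normal(-128/47, 90/47)
obs 2: x=3/4 → posterior Normal(-113/67, 90/67)
obs 3: x=-4 → posterior Normal(-193/87, 30/29)
obs 4: x=5/2 → posterior Normal(-143/107, 90/107)
obs 5: x=-4 → posterior Normal(-223/127, 90/127)
obs 6: x=-3 → posterior Normal(-283/147, 30/49)
obs 7: x=-7/4 → posterior Normal(-318/167, 90/167)
obs 8: x=1/4 → posterior Normal(-313/187, 90/187)
obs 9: x=-1/4 → posterior Normal(-106/69, 10/23)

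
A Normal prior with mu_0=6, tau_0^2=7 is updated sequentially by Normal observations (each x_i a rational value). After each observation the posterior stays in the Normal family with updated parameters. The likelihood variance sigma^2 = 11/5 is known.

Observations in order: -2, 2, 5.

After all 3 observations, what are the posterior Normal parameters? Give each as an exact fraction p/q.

mu_0=241/116, tau_0^2=77/116

obs 1: x=-2 → posterior Normal(-2/23, 77/46)
obs 2: x=2 → posterior Normal(22/27, 77/81)
obs 3: x=5 → posterior Normal(241/116, 77/116)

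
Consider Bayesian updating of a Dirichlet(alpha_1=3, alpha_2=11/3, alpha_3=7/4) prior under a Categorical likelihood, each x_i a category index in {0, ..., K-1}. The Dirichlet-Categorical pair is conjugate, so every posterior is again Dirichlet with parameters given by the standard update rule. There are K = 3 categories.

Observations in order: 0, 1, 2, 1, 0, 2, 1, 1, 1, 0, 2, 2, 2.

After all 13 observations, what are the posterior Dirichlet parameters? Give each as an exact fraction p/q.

alpha_1=6, alpha_2=26/3, alpha_3=27/4

obs 1: x=0 → posterior Dirichlet(4, 11/3, 7/4)
obs 2: x=1 → posterior Dirichlet(4, 14/3, 7/4)
obs 3: x=2 → posterior Dirichlet(4, 14/3, 11/4)
obs 4: x=1 → posterior Dirichlet(4, 17/3, 11/4)
obs 5: x=0 → posterior Dirichlet(5, 17/3, 11/4)
obs 6: x=2 → posterior Dirichlet(5, 17/3, 15/4)
obs 7: x=1 → posterior Dirichlet(5, 20/3, 15/4)
obs 8: x=1 → posterior Dirichlet(5, 23/3, 15/4)
obs 9: x=1 → posterior Dirichlet(5, 26/3, 15/4)
obs 10: x=0 → posterior Dirichlet(6, 26/3, 15/4)
obs 11: x=2 → posterior Dirichlet(6, 26/3, 19/4)
obs 12: x=2 → posterior Dirichlet(6, 26/3, 23/4)
obs 13: x=2 → posterior Dirichlet(6, 26/3, 27/4)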